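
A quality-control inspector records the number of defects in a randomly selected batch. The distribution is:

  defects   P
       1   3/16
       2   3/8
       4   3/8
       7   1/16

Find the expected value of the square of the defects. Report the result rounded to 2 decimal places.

10.75

E[X²] = (3/16)·1 + (3/8)·4 + (3/8)·16 + (1/16)·49
     = 43/4 ≈ 10.75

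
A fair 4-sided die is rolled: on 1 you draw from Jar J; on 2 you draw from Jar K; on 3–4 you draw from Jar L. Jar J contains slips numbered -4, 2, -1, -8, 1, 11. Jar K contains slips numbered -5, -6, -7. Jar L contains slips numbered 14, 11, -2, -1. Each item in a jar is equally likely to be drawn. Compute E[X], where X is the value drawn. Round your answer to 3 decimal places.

1.292

E[X | Jar J] = (-4 + 2 − 1 − 8 + 1 + 11)/6 = 1/6
E[X | Jar K] = (-5 − 6 − 7)/3 = -6
E[X | Jar L] = (14 + 11 − 2 − 1)/4 = 11/2
E[X] = (1/4)·1/6 + (1/4)·(-6) + (1/2)·11/2 = 31/24 ≈ 1.292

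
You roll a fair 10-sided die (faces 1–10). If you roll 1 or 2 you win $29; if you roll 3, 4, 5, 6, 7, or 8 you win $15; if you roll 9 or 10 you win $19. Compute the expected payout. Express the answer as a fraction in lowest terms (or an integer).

93/5 dollars

E[payout] = (3/5)·15 + (1/5)·19 + (1/5)·29 = 93/5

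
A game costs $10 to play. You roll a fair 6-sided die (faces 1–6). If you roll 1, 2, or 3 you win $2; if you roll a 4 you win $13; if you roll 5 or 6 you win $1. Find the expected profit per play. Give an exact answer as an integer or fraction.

-13/2 dollars

E[payout] = (1/3)·1 + (1/2)·2 + (1/6)·13 = 7/2
Expected profit = 7/2 − 10 = -13/2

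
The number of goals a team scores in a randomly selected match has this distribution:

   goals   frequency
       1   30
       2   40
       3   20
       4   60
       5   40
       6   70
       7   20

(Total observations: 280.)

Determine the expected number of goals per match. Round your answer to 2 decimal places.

Total = 280, so P(goals=1) = 30/280, etc.
E[X] = (3/28)·1 + (1/7)·2 + (1/14)·3 + (3/14)·4 + (1/7)·5 + (1/4)·6 + (1/14)·7
     = 117/28 ≈ 4.18

4.18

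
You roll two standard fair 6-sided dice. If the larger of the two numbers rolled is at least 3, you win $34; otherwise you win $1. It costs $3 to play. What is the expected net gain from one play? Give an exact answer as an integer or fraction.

82/3 dollars

E[payout] = (1/9)·1 + (8/9)·34 = 91/3
Expected profit = 91/3 − 3 = 82/3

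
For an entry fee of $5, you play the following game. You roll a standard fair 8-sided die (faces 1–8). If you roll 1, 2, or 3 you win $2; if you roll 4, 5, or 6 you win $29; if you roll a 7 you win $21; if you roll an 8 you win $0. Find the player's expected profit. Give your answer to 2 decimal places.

E[payout] = (1/8)·0 + (3/8)·2 + (1/8)·21 + (3/8)·29 = 57/4
Expected profit = 57/4 − 5 = 37/4 ≈ $9.25

$9.25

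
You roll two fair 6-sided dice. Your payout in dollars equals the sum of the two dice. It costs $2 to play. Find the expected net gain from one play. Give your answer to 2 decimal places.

$5.00

Distribution of the sum of the two dice: 2 w.p. 1/36, 3 w.p. 1/18, 4 w.p. 1/12, 5 w.p. 1/9, 6 w.p. 5/36, 7 w.p. 1/6, …
E[payout] = (1/36)·2 + (1/18)·3 + (1/12)·4 + (1/9)·5 + (5/36)·6 + (1/6)·7 + (5/36)·8 + (1/9)·9 + (1/12)·10 + (1/18)·11 + (1/36)·12 = 7
Expected profit = 7 − 2 = 5 ≈ $5.00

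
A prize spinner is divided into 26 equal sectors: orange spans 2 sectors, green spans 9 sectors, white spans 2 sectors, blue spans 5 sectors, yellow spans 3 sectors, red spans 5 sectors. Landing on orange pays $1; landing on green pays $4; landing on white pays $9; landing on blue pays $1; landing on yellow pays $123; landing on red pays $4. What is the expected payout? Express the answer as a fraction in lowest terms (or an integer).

225/13 dollars

E[payout] = (2/26)·1 + (9/26)·4 + (2/26)·9 + (5/26)·1 + (3/26)·123 + (5/26)·4 = 225/13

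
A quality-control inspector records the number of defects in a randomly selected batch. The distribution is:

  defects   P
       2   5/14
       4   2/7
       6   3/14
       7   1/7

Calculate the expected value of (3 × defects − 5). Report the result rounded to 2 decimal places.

E[3x-5] = (5/14)·1 + (2/7)·7 + (3/14)·13 + (1/7)·16
     = 52/7 ≈ 7.43

7.43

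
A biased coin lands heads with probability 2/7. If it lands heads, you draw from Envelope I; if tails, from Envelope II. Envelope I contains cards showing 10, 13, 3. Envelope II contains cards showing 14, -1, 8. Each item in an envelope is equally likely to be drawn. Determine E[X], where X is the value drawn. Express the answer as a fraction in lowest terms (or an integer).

157/21

E[X | Envelope I] = (10 + 13 + 3)/3 = 26/3
E[X | Envelope II] = (14 − 1 + 8)/3 = 7
E[X] = (2/7)·26/3 + (5/7)·7 = 157/21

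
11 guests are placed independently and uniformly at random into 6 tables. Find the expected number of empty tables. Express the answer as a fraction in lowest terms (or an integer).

48828125/60466176

Let Xⱼ=1 if table j is empty. P(Xⱼ=1) = ((6-1)/6)^11 = 48828125/362797056.
By linearity, E[#empty] = 6·48828125/362797056 = 48828125/60466176.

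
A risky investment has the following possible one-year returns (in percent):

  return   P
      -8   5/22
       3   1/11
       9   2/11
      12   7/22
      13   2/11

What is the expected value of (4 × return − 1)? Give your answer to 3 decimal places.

E[4x-1] = (5/22)·(-33) + (1/11)·11 + (2/11)·35 + (7/22)·47 + (2/11)·51
     = 265/11 ≈ 24.091

24.091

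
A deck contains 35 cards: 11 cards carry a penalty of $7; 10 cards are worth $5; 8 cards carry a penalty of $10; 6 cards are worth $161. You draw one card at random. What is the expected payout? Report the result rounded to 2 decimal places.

$24.54

E[payout] = (11/35)·(-7) + (10/35)·5 + (8/35)·(-10) + (6/35)·161 = 859/35
≈ $24.54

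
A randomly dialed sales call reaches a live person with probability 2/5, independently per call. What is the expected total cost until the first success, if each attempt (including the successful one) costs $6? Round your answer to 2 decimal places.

$15.00

E[#attempts] = 1/p = 5/2; E[cost] = 6·5/2 = 15.
≈ 15.00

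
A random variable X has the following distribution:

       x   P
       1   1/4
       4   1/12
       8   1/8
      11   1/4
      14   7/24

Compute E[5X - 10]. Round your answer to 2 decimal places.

E[5x-10] = (1/4)·(-5) + (1/12)·10 + (1/8)·30 + (1/4)·45 + (7/24)·60
     = 385/12 ≈ 32.08

32.08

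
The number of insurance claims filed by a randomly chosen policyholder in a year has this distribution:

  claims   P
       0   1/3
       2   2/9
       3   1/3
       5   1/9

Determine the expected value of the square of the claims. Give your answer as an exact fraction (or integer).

20/3

E[X²] = (1/3)·0 + (2/9)·4 + (1/3)·9 + (1/9)·25
     = 20/3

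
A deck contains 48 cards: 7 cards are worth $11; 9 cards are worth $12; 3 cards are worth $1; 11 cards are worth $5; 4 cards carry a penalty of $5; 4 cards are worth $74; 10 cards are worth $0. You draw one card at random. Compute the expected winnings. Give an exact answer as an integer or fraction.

E[payout] = (7/48)·11 + (9/48)·12 + (3/48)·1 + (11/48)·5 + (4/48)·(-5) + (4/48)·74 + (10/48)·0 = 173/16

173/16 dollars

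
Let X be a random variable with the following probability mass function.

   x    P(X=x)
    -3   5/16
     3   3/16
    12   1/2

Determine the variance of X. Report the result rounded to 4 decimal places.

44.8594

E[X] = (5/16)·(-3) + (3/16)·3 + (1/2)·12 = 45/8
E[X²] = (5/16)·9 + (3/16)·9 + (1/2)·144 = 153/2
Var(X) = 153/2 − (45/8)² = 2871/64 ≈ 44.8594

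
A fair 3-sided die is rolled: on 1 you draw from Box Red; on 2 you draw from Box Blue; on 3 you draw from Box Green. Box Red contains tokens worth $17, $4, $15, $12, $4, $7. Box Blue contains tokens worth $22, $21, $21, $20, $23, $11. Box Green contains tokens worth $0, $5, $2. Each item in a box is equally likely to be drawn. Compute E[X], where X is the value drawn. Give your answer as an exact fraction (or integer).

191/18 dollars

E[X | Box Red] = (17 + 4 + 15 + 12 + 4 + 7)/6 = 59/6
E[X | Box Blue] = (22 + 21 + 21 + 20 + 23 + 11)/6 = 59/3
E[X | Box Green] = (0 + 5 + 2)/3 = 7/3
E[X] = (1/3)·59/6 + (1/3)·59/3 + (1/3)·7/3 = 191/18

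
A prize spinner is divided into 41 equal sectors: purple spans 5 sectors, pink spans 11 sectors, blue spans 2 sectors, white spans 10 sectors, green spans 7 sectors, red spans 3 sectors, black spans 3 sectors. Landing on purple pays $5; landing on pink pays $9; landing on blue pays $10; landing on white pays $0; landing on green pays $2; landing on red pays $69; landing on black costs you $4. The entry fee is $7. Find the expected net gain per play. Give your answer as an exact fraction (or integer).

E[payout] = (5/41)·5 + (11/41)·9 + (2/41)·10 + (10/41)·0 + (7/41)·2 + (3/41)·69 + (3/41)·(-4) = 353/41
Expected profit = 353/41 − 7 = 66/41

66/41 dollars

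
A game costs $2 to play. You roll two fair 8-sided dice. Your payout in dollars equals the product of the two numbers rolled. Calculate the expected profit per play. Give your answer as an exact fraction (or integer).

73/4 dollars

Distribution of the product of the two numbers rolled: 1 w.p. 1/64, 2 w.p. 1/32, 3 w.p. 1/32, 4 w.p. 3/64, 5 w.p. 1/32, 6 w.p. 1/16, …
E[payout] = (1/64)·1 + (1/32)·2 + (1/32)·3 + (3/64)·4 + (1/32)·5 + (1/16)·6 + (1/32)·7 + (1/16)·8 + (1/64)·9 + (1/32)·10 + (1/16)·12 + (1/32)·14 + (1/32)·15 + (3/64)·16 + (1/32)·18 + (1/32)·20 + (1/32)·21 + (1/16)·24 + (1/64)·25 + (1/32)·28 + (1/32)·30 + (1/32)·32 + (1/32)·35 + (1/64)·36 + (1/32)·40 + (1/32)·42 + (1/32)·48 + (1/64)·49 + (1/32)·56 + (1/64)·64 = 81/4
Expected profit = 81/4 − 2 = 73/4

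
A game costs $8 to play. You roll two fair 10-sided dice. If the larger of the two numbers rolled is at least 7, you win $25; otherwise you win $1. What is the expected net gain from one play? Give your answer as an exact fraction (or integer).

E[payout] = (9/25)·1 + (16/25)·25 = 409/25
Expected profit = 409/25 − 8 = 209/25

209/25 dollars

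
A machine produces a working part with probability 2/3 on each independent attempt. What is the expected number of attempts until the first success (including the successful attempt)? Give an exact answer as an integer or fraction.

For a geometric distribution, E[trials] = 1/p = 1/(2/3) = 3/2.

3/2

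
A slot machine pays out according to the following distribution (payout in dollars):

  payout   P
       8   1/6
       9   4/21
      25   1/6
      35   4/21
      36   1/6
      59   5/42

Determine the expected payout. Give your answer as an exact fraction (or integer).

565/21 dollars

E[X] = (1/6)·8 + (4/21)·9 + (1/6)·25 + (4/21)·35 + (1/6)·36 + (5/42)·59
     = 565/21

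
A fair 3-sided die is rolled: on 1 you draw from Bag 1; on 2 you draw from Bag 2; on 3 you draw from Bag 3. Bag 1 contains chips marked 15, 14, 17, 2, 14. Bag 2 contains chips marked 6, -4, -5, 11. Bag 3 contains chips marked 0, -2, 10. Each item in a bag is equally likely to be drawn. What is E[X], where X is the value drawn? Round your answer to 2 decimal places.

5.69

E[X | Bag 1] = (15 + 14 + 17 + 2 + 14)/5 = 62/5
E[X | Bag 2] = (6 − 4 − 5 + 11)/4 = 2
E[X | Bag 3] = (0 − 2 + 10)/3 = 8/3
E[X] = (1/3)·62/5 + (1/3)·2 + (1/3)·8/3 = 256/45 ≈ 5.69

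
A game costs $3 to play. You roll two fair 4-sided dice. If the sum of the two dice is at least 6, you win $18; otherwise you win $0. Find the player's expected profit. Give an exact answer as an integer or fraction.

15/4 dollars

E[payout] = (5/8)·0 + (3/8)·18 = 27/4
Expected profit = 27/4 − 3 = 15/4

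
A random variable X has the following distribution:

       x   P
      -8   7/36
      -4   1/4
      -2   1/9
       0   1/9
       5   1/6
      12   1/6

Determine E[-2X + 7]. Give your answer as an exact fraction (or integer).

E[-2x+7] = (7/36)·23 + (1/4)·15 + (1/9)·11 + (1/9)·7 + (1/6)·(-3) + (1/6)·(-17)
     = 62/9

62/9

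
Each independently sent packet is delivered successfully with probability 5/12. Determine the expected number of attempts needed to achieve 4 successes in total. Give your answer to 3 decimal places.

9.600

By linearity (sum of 4 independent geometric waits), E[trials] = 4/p = 4/(5/12) = 48/5.
≈ 9.600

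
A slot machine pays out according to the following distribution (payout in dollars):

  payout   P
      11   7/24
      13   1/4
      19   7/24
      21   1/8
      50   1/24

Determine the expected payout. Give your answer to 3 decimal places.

E[X] = (7/24)·11 + (1/4)·13 + (7/24)·19 + (1/8)·21 + (1/24)·50
     = 401/24 ≈ 16.708

$16.708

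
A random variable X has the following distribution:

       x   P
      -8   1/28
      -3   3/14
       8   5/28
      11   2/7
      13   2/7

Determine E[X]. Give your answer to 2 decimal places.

E[X] = (1/28)·(-8) + (3/14)·(-3) + (5/28)·8 + (2/7)·11 + (2/7)·13
     = 103/14 ≈ 7.36

7.36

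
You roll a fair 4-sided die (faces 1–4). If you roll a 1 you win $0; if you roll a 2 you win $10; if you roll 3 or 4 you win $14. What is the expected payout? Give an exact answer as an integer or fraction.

19/2 dollars

E[payout] = (1/4)·0 + (1/4)·10 + (1/2)·14 = 19/2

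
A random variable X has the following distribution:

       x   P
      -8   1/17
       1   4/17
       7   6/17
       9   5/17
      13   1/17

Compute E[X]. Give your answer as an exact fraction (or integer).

96/17

E[X] = (1/17)·(-8) + (4/17)·1 + (6/17)·7 + (5/17)·9 + (1/17)·13
     = 96/17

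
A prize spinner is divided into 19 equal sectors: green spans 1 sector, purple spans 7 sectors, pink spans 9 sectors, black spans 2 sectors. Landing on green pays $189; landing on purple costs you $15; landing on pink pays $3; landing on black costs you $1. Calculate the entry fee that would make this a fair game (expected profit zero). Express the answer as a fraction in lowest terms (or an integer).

E[payout] = (1/19)·189 + (7/19)·(-15) + (9/19)·3 + (2/19)·(-1) = 109/19
Fair fee = E[payout] = 109/19

109/19 dollars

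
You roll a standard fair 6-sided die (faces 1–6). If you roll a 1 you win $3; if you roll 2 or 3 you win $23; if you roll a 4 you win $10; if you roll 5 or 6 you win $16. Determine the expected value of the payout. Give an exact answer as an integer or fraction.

91/6 dollars

E[payout] = (1/6)·3 + (1/6)·10 + (1/3)·16 + (1/3)·23 = 91/6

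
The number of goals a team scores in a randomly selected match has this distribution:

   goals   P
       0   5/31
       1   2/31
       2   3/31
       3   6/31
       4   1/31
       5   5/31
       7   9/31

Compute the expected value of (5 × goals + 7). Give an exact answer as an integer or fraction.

807/31

E[5x+7] = (5/31)·7 + (2/31)·12 + (3/31)·17 + (6/31)·22 + (1/31)·27 + (5/31)·32 + (9/31)·42
     = 807/31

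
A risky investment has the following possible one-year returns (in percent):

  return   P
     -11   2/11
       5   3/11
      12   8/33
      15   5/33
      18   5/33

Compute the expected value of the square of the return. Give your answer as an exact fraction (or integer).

1616/11

E[X²] = (2/11)·121 + (3/11)·25 + (8/33)·144 + (5/33)·225 + (5/33)·324
     = 1616/11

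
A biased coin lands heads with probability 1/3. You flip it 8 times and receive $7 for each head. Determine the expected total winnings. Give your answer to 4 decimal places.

$18.6667

E[#heads] = 8·1/3 = 8/3 (linearity over flips).
E[winnings] = 7·8/3 = 56/3.
≈ 18.6667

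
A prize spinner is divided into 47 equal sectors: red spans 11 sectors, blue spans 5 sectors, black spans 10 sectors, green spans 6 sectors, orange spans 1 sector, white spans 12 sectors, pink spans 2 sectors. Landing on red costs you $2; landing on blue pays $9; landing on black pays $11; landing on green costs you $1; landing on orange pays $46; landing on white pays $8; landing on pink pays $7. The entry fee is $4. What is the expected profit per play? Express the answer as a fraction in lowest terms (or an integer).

E[payout] = (11/47)·(-2) + (5/47)·9 + (10/47)·11 + (6/47)·(-1) + (1/47)·46 + (12/47)·8 + (2/47)·7 = 283/47
Expected profit = 283/47 − 4 = 95/47

95/47 dollars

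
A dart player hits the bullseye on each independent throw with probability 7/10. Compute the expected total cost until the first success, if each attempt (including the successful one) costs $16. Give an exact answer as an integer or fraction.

160/7 dollars

E[#attempts] = 1/p = 10/7; E[cost] = 16·10/7 = 160/7.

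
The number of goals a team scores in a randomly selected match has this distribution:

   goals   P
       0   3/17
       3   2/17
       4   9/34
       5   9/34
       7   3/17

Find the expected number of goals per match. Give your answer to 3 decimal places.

E[X] = (3/17)·0 + (2/17)·3 + (9/34)·4 + (9/34)·5 + (3/17)·7
     = 135/34 ≈ 3.971

3.971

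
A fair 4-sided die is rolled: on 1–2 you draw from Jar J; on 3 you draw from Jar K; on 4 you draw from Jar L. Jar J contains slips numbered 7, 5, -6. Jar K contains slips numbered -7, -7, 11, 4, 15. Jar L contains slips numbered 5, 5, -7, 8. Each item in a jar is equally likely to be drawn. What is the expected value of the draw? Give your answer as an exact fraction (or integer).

199/80

E[X | Jar J] = (7 + 5 − 6)/3 = 2
E[X | Jar K] = (-7 − 7 + 11 + 4 + 15)/5 = 16/5
E[X | Jar L] = (5 + 5 − 7 + 8)/4 = 11/4
E[X] = (1/2)·2 + (1/4)·16/5 + (1/4)·11/4 = 199/80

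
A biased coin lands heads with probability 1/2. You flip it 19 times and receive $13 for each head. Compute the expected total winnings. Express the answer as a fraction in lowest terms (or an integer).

247/2 dollars

E[#heads] = 19·1/2 = 19/2 (linearity over flips).
E[winnings] = 13·19/2 = 247/2.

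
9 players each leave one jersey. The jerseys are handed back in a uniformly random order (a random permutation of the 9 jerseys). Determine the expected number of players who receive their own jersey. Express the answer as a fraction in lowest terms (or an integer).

1

Let Xᵢ = 1 if person i gets their own jersey. For each i, P(Xᵢ=1) = 1/9.
By linearity of expectation, E[X₁+…+X_9] = 9·(1/9) = 1.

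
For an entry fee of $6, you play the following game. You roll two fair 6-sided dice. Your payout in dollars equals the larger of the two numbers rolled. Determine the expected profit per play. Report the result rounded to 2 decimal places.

-$1.53

Distribution of the larger of the two numbers rolled: 1 w.p. 1/36, 2 w.p. 1/12, 3 w.p. 5/36, 4 w.p. 7/36, 5 w.p. 1/4, 6 w.p. 11/36
E[payout] = (1/36)·1 + (1/12)·2 + (5/36)·3 + (7/36)·4 + (1/4)·5 + (11/36)·6 = 161/36
Expected profit = 161/36 − 6 = -55/36 ≈ -$1.53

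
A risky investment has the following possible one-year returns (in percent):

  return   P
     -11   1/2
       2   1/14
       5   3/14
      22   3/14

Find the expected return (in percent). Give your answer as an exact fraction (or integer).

E[X] = (1/2)·(-11) + (1/14)·2 + (3/14)·5 + (3/14)·22
     = 3/7

3/7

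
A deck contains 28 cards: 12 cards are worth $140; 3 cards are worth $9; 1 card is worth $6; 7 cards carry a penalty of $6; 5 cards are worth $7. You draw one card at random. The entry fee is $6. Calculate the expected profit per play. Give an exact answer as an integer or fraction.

769/14 dollars

E[payout] = (12/28)·140 + (3/28)·9 + (1/28)·6 + (7/28)·(-6) + (5/28)·7 = 853/14
Expected profit = 853/14 − 6 = 769/14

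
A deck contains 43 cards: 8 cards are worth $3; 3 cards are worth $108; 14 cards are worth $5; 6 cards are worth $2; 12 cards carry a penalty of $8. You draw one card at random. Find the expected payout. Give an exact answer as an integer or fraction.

334/43 dollars

E[payout] = (8/43)·3 + (3/43)·108 + (14/43)·5 + (6/43)·2 + (12/43)·(-8) = 334/43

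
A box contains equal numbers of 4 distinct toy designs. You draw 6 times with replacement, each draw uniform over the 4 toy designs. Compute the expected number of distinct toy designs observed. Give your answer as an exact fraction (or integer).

3367/1024

Let Xⱼ=1 if type j appears at least once. P(Xⱼ=1) = 1 − ((4−1)/4)^6 = 3367/4096.
E[#distinct] = 4·3367/4096 = 3367/1024.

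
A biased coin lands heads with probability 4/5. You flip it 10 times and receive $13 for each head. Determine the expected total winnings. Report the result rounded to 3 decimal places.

E[#heads] = 10·4/5 = 8 (linearity over flips).
E[winnings] = 13·8 = 104.
≈ 104.000

$104.000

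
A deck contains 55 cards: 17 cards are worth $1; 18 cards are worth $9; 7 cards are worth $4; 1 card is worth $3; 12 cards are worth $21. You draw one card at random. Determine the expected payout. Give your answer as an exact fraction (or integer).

42/5 dollars

E[payout] = (17/55)·1 + (18/55)·9 + (7/55)·4 + (1/55)·3 + (12/55)·21 = 42/5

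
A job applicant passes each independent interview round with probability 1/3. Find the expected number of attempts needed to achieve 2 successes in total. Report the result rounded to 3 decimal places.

By linearity (sum of 2 independent geometric waits), E[trials] = 2/p = 2/(1/3) = 6.
≈ 6.000

6.000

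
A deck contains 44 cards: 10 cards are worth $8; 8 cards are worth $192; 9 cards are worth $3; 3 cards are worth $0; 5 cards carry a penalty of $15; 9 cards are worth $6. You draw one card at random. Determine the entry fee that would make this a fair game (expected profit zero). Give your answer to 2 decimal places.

E[payout] = (10/44)·8 + (8/44)·192 + (9/44)·3 + (3/44)·0 + (5/44)·(-15) + (9/44)·6 = 811/22
Fair fee = E[payout] = 811/22 ≈ $36.86

$36.86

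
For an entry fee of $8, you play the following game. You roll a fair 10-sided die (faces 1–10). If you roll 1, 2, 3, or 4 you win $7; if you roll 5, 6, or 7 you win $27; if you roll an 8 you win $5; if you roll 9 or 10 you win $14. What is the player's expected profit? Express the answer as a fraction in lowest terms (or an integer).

31/5 dollars

E[payout] = (1/10)·5 + (2/5)·7 + (1/5)·14 + (3/10)·27 = 71/5
Expected profit = 71/5 − 8 = 31/5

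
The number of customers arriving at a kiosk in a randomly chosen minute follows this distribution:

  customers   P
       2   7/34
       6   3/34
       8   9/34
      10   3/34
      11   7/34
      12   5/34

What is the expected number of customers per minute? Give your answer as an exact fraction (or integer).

E[X] = (7/34)·2 + (3/34)·6 + (9/34)·8 + (3/34)·10 + (7/34)·11 + (5/34)·12
     = 271/34

271/34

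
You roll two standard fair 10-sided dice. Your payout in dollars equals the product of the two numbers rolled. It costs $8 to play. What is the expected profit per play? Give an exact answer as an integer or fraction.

89/4 dollars

Distribution of the product of the two numbers rolled: 1 w.p. 1/100, 2 w.p. 1/50, 3 w.p. 1/50, 4 w.p. 3/100, 5 w.p. 1/50, 6 w.p. 1/25, …
E[payout] = (1/100)·1 + (1/50)·2 + (1/50)·3 + (3/100)·4 + (1/50)·5 + (1/25)·6 + (1/50)·7 + (1/25)·8 + (3/100)·9 + (1/25)·10 + (1/25)·12 + (1/50)·14 + (1/50)·15 + (3/100)·16 + (1/25)·18 + (1/25)·20 + (1/50)·21 + (1/25)·24 + (1/100)·25 + (1/50)·27 + (1/50)·28 + (1/25)·30 + (1/50)·32 + (1/50)·35 + (3/100)·36 + (1/25)·40 + (1/50)·42 + (1/50)·45 + (1/50)·48 + (1/100)·49 + (1/50)·50 + (1/50)·54 + (1/50)·56 + (1/50)·60 + (1/50)·63 + (1/100)·64 + (1/50)·70 + (1/50)·72 + (1/50)·80 + (1/100)·81 + (1/50)·90 + (1/100)·100 = 121/4
Expected profit = 121/4 − 8 = 89/4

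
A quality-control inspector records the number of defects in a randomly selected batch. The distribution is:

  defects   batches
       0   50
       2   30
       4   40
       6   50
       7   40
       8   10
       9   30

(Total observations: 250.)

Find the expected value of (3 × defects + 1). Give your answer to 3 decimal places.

14.800

Total = 250, so P(defects=0) = 50/250, etc.
E[3x+1] = (1/5)·1 + (3/25)·7 + (4/25)·13 + (1/5)·19 + (4/25)·22 + (1/25)·25 + (3/25)·28
     = 74/5 ≈ 14.800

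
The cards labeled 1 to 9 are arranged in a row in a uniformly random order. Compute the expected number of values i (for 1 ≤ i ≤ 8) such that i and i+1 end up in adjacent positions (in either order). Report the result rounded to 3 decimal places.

1.778

For each i ∈ {1,…,8}, let Xᵢ = 1 if i and i+1 are adjacent. P(Xᵢ=1) = 2·(9−1)!/9! = 2/9.
By linearity, E[ΣXᵢ] = (8)·(2/9) = 16/9.
≈ 1.778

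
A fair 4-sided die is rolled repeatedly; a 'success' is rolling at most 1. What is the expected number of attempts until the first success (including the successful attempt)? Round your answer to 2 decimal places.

For a geometric distribution, E[trials] = 1/p = 1/(1/4) = 4.
≈ 4.00

4.00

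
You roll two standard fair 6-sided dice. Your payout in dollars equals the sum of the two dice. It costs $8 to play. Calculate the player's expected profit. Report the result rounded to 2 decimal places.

Distribution of the sum of the two dice: 2 w.p. 1/36, 3 w.p. 1/18, 4 w.p. 1/12, 5 w.p. 1/9, 6 w.p. 5/36, 7 w.p. 1/6, …
E[payout] = (1/36)·2 + (1/18)·3 + (1/12)·4 + (1/9)·5 + (5/36)·6 + (1/6)·7 + (5/36)·8 + (1/9)·9 + (1/12)·10 + (1/18)·11 + (1/36)·12 = 7
Expected profit = 7 − 8 = -1 ≈ -$1.00

-$1.00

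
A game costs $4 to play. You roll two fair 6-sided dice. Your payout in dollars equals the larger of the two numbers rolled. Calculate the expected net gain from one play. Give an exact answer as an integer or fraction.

17/36 dollars

Distribution of the larger of the two numbers rolled: 1 w.p. 1/36, 2 w.p. 1/12, 3 w.p. 5/36, 4 w.p. 7/36, 5 w.p. 1/4, 6 w.p. 11/36
E[payout] = (1/36)·1 + (1/12)·2 + (5/36)·3 + (7/36)·4 + (1/4)·5 + (11/36)·6 = 161/36
Expected profit = 161/36 − 4 = 17/36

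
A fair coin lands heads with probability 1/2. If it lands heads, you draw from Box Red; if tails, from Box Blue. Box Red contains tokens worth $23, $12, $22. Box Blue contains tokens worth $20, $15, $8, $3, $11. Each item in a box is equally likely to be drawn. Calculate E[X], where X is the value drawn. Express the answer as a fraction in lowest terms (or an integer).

E[X | Box Red] = (23 + 12 + 22)/3 = 19
E[X | Box Blue] = (20 + 15 + 8 + 3 + 11)/5 = 57/5
E[X] = (1/2)·19 + (1/2)·57/5 = 76/5

76/5 dollars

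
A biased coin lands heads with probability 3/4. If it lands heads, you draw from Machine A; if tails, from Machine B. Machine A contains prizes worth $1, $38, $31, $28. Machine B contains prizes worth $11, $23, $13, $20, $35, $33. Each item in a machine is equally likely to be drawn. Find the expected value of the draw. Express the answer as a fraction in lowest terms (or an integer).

E[X | Machine A] = (1 + 38 + 31 + 28)/4 = 49/2
E[X | Machine B] = (11 + 23 + 13 + 20 + 35 + 33)/6 = 45/2
E[X] = (3/4)·49/2 + (1/4)·45/2 = 24

$24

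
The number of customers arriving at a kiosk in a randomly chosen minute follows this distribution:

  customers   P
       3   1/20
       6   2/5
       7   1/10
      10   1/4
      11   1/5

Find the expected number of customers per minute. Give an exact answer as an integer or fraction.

159/20

E[X] = (1/20)·3 + (2/5)·6 + (1/10)·7 + (1/4)·10 + (1/5)·11
     = 159/20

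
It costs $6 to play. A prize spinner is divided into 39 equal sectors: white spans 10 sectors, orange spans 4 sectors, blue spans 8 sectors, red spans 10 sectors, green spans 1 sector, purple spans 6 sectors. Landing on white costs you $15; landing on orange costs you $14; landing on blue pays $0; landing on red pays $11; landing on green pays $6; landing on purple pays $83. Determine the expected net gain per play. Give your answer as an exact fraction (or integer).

E[payout] = (10/39)·(-15) + (4/39)·(-14) + (8/39)·0 + (10/39)·11 + (1/39)·6 + (6/39)·83 = 136/13
Expected profit = 136/13 − 6 = 58/13

58/13 dollars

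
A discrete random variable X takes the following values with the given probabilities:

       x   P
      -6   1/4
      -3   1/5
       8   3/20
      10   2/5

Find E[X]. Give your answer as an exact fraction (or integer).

31/10

E[X] = (1/4)·(-6) + (1/5)·(-3) + (3/20)·8 + (2/5)·10
     = 31/10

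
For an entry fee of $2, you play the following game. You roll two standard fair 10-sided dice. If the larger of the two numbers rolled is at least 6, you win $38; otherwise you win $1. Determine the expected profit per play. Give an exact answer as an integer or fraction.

107/4 dollars

E[payout] = (1/4)·1 + (3/4)·38 = 115/4
Expected profit = 115/4 − 2 = 107/4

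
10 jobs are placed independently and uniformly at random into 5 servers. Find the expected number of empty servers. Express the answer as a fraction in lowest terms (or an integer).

Let Xⱼ=1 if server j is empty. P(Xⱼ=1) = ((5-1)/5)^10 = 1048576/9765625.
By linearity, E[#empty] = 5·1048576/9765625 = 1048576/1953125.

1048576/1953125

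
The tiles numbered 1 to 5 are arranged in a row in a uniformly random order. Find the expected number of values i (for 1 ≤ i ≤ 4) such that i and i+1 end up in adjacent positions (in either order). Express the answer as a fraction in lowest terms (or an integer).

For each i ∈ {1,…,4}, let Xᵢ = 1 if i and i+1 are adjacent. P(Xᵢ=1) = 2·(5−1)!/5! = 2/5.
By linearity, E[ΣXᵢ] = (4)·(2/5) = 8/5.

8/5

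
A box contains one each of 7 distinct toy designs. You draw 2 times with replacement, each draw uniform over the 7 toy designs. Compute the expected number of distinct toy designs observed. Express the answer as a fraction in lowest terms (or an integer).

Let Xⱼ=1 if type j appears at least once. P(Xⱼ=1) = 1 − ((7−1)/7)^2 = 13/49.
E[#distinct] = 7·13/49 = 13/7.

13/7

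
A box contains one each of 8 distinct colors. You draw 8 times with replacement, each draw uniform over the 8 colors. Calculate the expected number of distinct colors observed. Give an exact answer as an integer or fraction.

11012415/2097152

Let Xⱼ=1 if type j appears at least once. P(Xⱼ=1) = 1 − ((8−1)/8)^8 = 11012415/16777216.
E[#distinct] = 8·11012415/16777216 = 11012415/2097152.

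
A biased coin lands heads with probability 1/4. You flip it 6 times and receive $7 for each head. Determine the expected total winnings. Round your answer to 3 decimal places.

$10.500

E[#heads] = 6·1/4 = 3/2 (linearity over flips).
E[winnings] = 7·3/2 = 21/2.
≈ 10.500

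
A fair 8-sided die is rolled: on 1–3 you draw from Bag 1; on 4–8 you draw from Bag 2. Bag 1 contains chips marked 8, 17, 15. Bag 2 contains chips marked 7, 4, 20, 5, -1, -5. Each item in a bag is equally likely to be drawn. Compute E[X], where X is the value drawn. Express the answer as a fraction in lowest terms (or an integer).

65/8

E[X | Bag 1] = (8 + 17 + 15)/3 = 40/3
E[X | Bag 2] = (7 + 4 + 20 + 5 − 1 − 5)/6 = 5
E[X] = (3/8)·40/3 + (5/8)·5 = 65/8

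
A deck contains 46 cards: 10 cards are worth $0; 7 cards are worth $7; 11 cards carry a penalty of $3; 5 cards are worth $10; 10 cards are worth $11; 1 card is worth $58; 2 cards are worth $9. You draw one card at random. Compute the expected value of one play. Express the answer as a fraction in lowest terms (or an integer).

126/23 dollars

E[payout] = (10/46)·0 + (7/46)·7 + (11/46)·(-3) + (5/46)·10 + (10/46)·11 + (1/46)·58 + (2/46)·9 = 126/23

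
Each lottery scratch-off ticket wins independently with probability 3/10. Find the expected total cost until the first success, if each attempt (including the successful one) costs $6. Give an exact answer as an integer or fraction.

E[#attempts] = 1/p = 10/3; E[cost] = 6·10/3 = 20.

$20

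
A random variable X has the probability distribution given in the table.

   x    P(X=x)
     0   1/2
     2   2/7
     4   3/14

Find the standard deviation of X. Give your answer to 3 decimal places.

1.591

E[X] = 10/7, E[X²] = 32/7
Var(X) = E[X²] − (E[X])² = 32/7 − 100/49 = 124/49
SD(X) = √(124/49) ≈ 1.591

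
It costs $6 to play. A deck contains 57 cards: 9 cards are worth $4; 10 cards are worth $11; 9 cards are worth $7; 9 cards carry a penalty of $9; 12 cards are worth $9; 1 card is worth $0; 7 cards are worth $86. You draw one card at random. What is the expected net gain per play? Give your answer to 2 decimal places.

$8.70

E[payout] = (9/57)·4 + (10/57)·11 + (9/57)·7 + (9/57)·(-9) + (12/57)·9 + (1/57)·0 + (7/57)·86 = 838/57
Expected profit = 838/57 − 6 = 496/57 ≈ $8.70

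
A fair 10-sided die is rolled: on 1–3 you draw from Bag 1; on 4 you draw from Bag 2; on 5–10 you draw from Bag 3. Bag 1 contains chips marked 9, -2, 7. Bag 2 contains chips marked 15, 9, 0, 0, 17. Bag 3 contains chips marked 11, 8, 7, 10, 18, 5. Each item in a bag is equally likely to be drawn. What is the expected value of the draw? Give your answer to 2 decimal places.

E[X | Bag 1] = (9 − 2 + 7)/3 = 14/3
E[X | Bag 2] = (15 + 9 + 0 + 0 + 17)/5 = 41/5
E[X | Bag 3] = (11 + 8 + 7 + 10 + 18 + 5)/6 = 59/6
E[X] = (3/10)·14/3 + (1/10)·41/5 + (3/5)·59/6 = 203/25 ≈ 8.12

8.12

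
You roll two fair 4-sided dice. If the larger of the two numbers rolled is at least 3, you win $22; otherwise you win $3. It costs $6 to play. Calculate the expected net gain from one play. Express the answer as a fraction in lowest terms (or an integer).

E[payout] = (1/4)·3 + (3/4)·22 = 69/4
Expected profit = 69/4 − 6 = 45/4

45/4 dollars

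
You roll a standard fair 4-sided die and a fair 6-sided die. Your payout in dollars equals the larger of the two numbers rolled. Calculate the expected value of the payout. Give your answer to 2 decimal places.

Distribution of the larger of the two numbers rolled: 1 w.p. 1/24, 2 w.p. 1/8, 3 w.p. 5/24, 4 w.p. 7/24, 5 w.p. 1/6, 6 w.p. 1/6
E[payout] = (1/24)·1 + (1/8)·2 + (5/24)·3 + (7/24)·4 + (1/6)·5 + (1/6)·6 = 47/12
≈ $3.92

$3.92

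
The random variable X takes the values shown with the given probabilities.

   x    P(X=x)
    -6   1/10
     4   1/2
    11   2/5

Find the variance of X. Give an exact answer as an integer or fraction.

659/25

E[X] = (1/10)·(-6) + (1/2)·4 + (2/5)·11 = 29/5
E[X²] = (1/10)·36 + (1/2)·16 + (2/5)·121 = 60
Var(X) = 60 − (29/5)² = 659/25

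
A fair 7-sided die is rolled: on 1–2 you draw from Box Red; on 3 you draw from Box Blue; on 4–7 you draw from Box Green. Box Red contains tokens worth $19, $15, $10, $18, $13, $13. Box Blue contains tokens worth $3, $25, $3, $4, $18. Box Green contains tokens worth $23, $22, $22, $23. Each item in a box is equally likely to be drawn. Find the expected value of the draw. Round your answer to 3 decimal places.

$18.562

E[X | Box Red] = (19 + 15 + 10 + 18 + 13 + 13)/6 = 44/3
E[X | Box Blue] = (3 + 25 + 3 + 4 + 18)/5 = 53/5
E[X | Box Green] = (23 + 22 + 22 + 23)/4 = 45/2
E[X] = (2/7)·44/3 + (1/7)·53/5 + (4/7)·45/2 = 1949/105 ≈ 18.562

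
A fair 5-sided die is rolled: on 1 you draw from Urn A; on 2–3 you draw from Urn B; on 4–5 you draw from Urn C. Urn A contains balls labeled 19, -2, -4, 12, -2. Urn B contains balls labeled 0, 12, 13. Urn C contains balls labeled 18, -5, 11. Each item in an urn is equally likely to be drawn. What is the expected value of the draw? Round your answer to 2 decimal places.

7.45

E[X | Urn A] = (19 − 2 − 4 + 12 − 2)/5 = 23/5
E[X | Urn B] = (0 + 12 + 13)/3 = 25/3
E[X | Urn C] = (18 − 5 + 11)/3 = 8
E[X] = (1/5)·23/5 + (2/5)·25/3 + (2/5)·8 = 559/75 ≈ 7.45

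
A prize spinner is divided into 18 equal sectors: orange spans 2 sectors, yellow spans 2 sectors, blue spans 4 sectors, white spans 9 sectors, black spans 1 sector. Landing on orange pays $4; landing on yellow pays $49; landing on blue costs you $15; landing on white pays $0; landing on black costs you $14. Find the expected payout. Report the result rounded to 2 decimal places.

$1.78

E[payout] = (2/18)·4 + (2/18)·49 + (4/18)·(-15) + (9/18)·0 + (1/18)·(-14) = 16/9
≈ $1.78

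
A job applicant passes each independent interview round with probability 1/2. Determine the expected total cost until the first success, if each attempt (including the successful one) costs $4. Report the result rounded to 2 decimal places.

$8.00

E[#attempts] = 1/p = 2; E[cost] = 4·2 = 8.
≈ 8.00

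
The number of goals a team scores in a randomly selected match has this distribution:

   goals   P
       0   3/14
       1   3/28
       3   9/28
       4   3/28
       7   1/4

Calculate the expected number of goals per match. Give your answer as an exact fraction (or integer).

13/4

E[X] = (3/14)·0 + (3/28)·1 + (9/28)·3 + (3/28)·4 + (1/4)·7
     = 13/4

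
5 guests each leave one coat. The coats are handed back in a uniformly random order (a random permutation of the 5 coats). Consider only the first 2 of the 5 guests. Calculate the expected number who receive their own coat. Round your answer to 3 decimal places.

0.400

Let Xᵢ = 1 if person i gets their own coat. For each i, P(Xᵢ=1) = 1/5.
By linearity of expectation, E[X₁+…+X_2] = 2·(1/5) = 2/5.
≈ 0.400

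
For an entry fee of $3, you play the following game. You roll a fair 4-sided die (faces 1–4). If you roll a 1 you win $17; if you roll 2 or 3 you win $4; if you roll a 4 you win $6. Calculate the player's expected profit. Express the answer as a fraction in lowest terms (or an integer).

19/4 dollars

E[payout] = (1/2)·4 + (1/4)·6 + (1/4)·17 = 31/4
Expected profit = 31/4 − 3 = 19/4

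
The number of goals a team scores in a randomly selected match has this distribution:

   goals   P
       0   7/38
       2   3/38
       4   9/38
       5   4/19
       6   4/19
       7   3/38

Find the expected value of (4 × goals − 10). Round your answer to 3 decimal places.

E[4x-10] = (7/38)·(-10) + (3/38)·(-2) + (9/38)·6 + (4/19)·10 + (4/19)·14 + (3/38)·18
     = 112/19 ≈ 5.895

5.895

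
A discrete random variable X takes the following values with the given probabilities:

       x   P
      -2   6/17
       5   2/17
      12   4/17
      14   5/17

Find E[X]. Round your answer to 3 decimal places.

E[X] = (6/17)·(-2) + (2/17)·5 + (4/17)·12 + (5/17)·14
     = 116/17 ≈ 6.824

6.824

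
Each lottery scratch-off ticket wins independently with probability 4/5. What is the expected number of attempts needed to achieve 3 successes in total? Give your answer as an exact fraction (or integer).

15/4

By linearity (sum of 3 independent geometric waits), E[trials] = 3/p = 3/(4/5) = 15/4.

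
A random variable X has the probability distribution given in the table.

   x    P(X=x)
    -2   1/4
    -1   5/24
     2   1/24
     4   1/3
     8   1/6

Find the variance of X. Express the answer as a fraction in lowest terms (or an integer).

E[X] = (1/4)·(-2) + (5/24)·(-1) + (1/24)·2 + (1/3)·4 + (1/6)·8 = 49/24
E[X²] = (1/4)·4 + (5/24)·1 + (1/24)·4 + (1/3)·16 + (1/6)·64 = 139/8
Var(X) = 139/8 − (49/24)² = 7607/576

7607/576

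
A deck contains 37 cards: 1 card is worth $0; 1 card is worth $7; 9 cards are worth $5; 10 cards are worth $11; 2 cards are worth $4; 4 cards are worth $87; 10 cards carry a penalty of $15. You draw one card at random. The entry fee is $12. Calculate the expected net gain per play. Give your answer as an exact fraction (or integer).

-76/37 dollars

E[payout] = (1/37)·0 + (1/37)·7 + (9/37)·5 + (10/37)·11 + (2/37)·4 + (4/37)·87 + (10/37)·(-15) = 368/37
Expected profit = 368/37 − 12 = -76/37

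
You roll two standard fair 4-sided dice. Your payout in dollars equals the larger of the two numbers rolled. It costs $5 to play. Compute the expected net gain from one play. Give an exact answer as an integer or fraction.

-15/8 dollars

Distribution of the larger of the two numbers rolled: 1 w.p. 1/16, 2 w.p. 3/16, 3 w.p. 5/16, 4 w.p. 7/16
E[payout] = (1/16)·1 + (3/16)·2 + (5/16)·3 + (7/16)·4 = 25/8
Expected profit = 25/8 − 5 = -15/8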